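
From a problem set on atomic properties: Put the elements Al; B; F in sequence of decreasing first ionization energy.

F > B > Al

First ionization energy rises across a period (greater Z_eff holds electrons more tightly) and falls down a group (valence electrons are farther from the nucleus).
These span different periods and groups, so the two trends combine.
B > Al: B sits above Al in group 13, so the down-group effect alone puts B higher.
F > B: both are in period 2; the period trend gives F the larger value.
Approximate values (kJ/mol): B 801, F 1681, Al 578.
So from highest to lowest: F > B > Al.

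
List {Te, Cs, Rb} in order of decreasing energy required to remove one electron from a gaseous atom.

Te > Rb > Cs

Rb is in period 5, group 1; Te is in period 5, group 16; Cs is in period 6, group 1.
IE₁ increases left→right with effective nuclear charge and decreases top→bottom as the valence shell moves farther out.
These span different periods and groups, so the two trends combine.
Rb > Cs: they share group 1; the group trend gives Rb the larger value.
Te > Rb: both are in period 5; the period trend gives Te the larger value.
Tabulated first ionization energy (kJ/mol): Rb 403, Te 869, Cs 376.
So from highest to lowest: Te > Rb > Cs.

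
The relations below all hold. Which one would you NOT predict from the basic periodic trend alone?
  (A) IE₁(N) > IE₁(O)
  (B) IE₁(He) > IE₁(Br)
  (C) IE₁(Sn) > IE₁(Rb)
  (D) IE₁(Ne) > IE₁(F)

(A)

The general trend: IE₁ increases across a period and decreases down a group.
(A) N (period 2, group 15) vs O (period 2, group 16): the stated order contradicts the simple trend.
(B) He (period 1, group 18) vs Br (period 4, group 17): the stated order agrees with the simple trend.
(C) Sn (period 5, group 14) vs Rb (period 5, group 1): the stated order agrees with the simple trend.
(D) Ne (period 2, group 18) vs F (period 2, group 17): the stated order agrees with the simple trend.
The exception is (A): pairing an electron in O's 2p⁴ costs repulsion energy, so O ionizes more easily than half-filled N (2p³).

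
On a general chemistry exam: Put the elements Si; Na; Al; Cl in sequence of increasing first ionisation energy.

Na, Al, Si, Cl

Na is in period 3, group 1; Al is in period 3, group 13; Si is in period 3, group 14; Cl is in period 3, group 17.
Across a period the outer electron is held more tightly (higher IE₁); down a group it sits in a higher shell, more shielded, and comes off more easily.
All lie in period 3, so first ionization energy increases left to right.
So from lowest to highest: Na < Al < Si < Cl.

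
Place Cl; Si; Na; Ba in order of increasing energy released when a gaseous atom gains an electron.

Ba < Na < Si < Cl

Na is in period 3, group 1; Si is in period 3, group 14; Cl is in period 3, group 17; Ba is in period 6, group 2.
Adding an electron releases more energy for atoms nearer the top right (short of the noble gases).
These span different periods and groups, so the two trends combine.
Na > Ba: period and group pull opposite ways; the down-group shift dominates (53 vs 14 kJ/mol).
Si > Na: Si lies to the right of Na in period 3, so the across-period effect alone puts Si higher.
Cl > Si: Cl lies to the right of Si in period 3, so the across-period effect alone puts Cl higher.
Tabulated electron affinity (kJ/mol): Na 53, Si 134, Cl 349, Ba 14.
So from lowest to highest: Ba < Na < Si < Cl.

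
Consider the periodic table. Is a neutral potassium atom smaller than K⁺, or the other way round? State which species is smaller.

Forming K⁺ removes 1 electron from K. Fewer electrons for the same nuclear charge means less shielding and a higher Z_eff on the remaining electrons, and for main-group metals the entire outer shell is lost.
A cation is smaller than its parent atom: K⁺ < K.

K⁺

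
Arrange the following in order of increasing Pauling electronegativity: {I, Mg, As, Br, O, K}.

K, Mg, As, I, Br, O

EN rises left→right (higher Z_eff, smaller atoms) and falls top→bottom (larger, more shielded atoms).
Here both period and group differ, so the two effects have to be weighed against each other.
Mg > K: both effects reinforce here, so Mg is clearly the higher of the two.
As > Mg: period and group pull opposite ways; the across-period shift dominates (2.18 vs 1.31).
I > As: the two effects oppose for this pair; the across-period effect wins (2.66 vs 2.18).
Br > I: Br sits above I in group 17, so the down-group effect alone puts Br higher.
O > Br: the two effects oppose for this pair; the down-group effect wins (3.44 vs 2.96).
Tabulated electronegativity (Pauling): O 3.44, Mg 1.31, K 0.82, As 2.18, Br 2.96, I 2.66.
So from lowest to highest: K < Mg < As < I < Br < O.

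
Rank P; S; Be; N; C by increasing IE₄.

The fourth ionization energy removes an electron from the +3 ion. For each element: P³⁺ still has 2 valence electrons; S³⁺ still has 3 valence electrons; Be³⁺ is already 1 electron into the core; N³⁺ still has 2 valence electrons; C³⁺ still has 1 valence electron.
Pulling an electron out of a noble-gas core costs far more than removing a remaining valence electron, so Be sits at the high end of IE_4.
Valence configurations: P³⁺ [Ne]3s², S³⁺ [Ne]3s²3p¹, N³⁺ [He]2s², C³⁺ [He]2s¹.
S³⁺ loses a lone 3p electron whereas P³⁺ must break into a filled 3s² pair, so IE_4(P) > IE_4(S) even though S has the higher nuclear charge.
Approximate IE_4 values (kJ/mol): P 4964, S 4556, Be 21007, N 7475, C 6223.
Putting it together, IE_4: S < P < C < N < Be.

S < P < C < N < Be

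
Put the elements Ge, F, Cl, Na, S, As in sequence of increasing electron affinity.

F is in period 2, group 17; Na is in period 3, group 1; S is in period 3, group 16; Cl is in period 3, group 17; Ge is in period 4, group 14; As is in period 4, group 15.
Atoms with high Z_eff and room in the valence shell (especially the halogens) have the most exothermic electron affinities.
These span different periods and groups, so the two trends combine.
As > Na: the two effects oppose for this pair; the across-period effect wins (78 vs 53 kJ/mol).
Ge > As: this pair runs against the simple trend — see the exception note.
S > Ge: both effects reinforce here, so S is clearly the higher of the two.
F > S: relative to S, both the across-period and down-group shifts push F's electron affinity up.
Cl > F: this pair runs against the simple trend — see the exception note.
Note the exception: Ge has a higher electron affinity than As, contrary to the simple trend — adding an electron to As's half-filled 4p³ is unfavourable, so Ge (4p²) has the more exothermic EA.
Note the exception: Cl has a higher electron affinity than F, contrary to the simple trend — F's small 2p subshell makes the incoming electron feel strong e⁻–e⁻ repulsion, so Cl actually releases more energy on gaining an electron.
For reference (kJ/mol): F 328, Na 53, S 200, Cl 349, Ge 119, As 78.
So from lowest to highest: Na < As < Ge < S < F < Cl.

Na < As < Ge < S < F < Cl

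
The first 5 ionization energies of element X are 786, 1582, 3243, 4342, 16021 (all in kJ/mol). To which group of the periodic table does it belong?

Look for the largest jump between consecutive ionization energies: IE5/IE4 ≈ 3.7, far larger than any earlier ratio.
That jump marks the point where a core electron is being removed. So the atom has 4 valence electrons.
A main-group element with 4 valence electrons is in group 14.

Group 14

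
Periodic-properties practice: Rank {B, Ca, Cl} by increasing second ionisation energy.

Ca < Cl < B

After 1 electron has been removed, what remains? B⁺ still has 2 valence electrons; Ca⁺ still has 1 valence electron; Cl⁺ still has 6 valence electrons.
All are still removing valence electrons, so compare the +1 ions as you would atoms: IE_2 generally rises across a period (higher Z_eff) and falls down a group (larger shell), subject to the usual subshell exceptions.
Valence configurations: B⁺ [He]2s², Ca⁺ [Ar]4s¹, Cl⁺ [Ne]3s²3p⁴.
Approximate IE_2 values (kJ/mol): B 2427, Ca 1145, Cl 2298.
Putting it together, IE_2: Ca < Cl < B.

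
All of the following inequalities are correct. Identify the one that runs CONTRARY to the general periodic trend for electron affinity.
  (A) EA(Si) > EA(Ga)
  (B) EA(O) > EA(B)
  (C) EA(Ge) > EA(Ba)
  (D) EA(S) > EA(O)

The general trend: electron affinity increases across a period and decreases down a group.
(A) Si (period 3, group 14) vs Ga (period 4, group 13): the stated order agrees with the simple trend.
(B) O (period 2, group 16) vs B (period 2, group 13): the stated order agrees with the simple trend.
(C) Ge (period 4, group 14) vs Ba (period 6, group 2): the stated order agrees with the simple trend.
(D) S (period 3, group 16) vs O (period 2, group 16): the stated order contradicts the simple trend.
The exception is (D): the compact 2p subshell of O repels the added electron more than S's larger 3p does.

(D)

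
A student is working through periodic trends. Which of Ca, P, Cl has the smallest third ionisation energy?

P

After 2 electrons have been removed, what remains? Ca²⁺ is the bare [Ar] core; P²⁺ still has 3 valence electrons; Cl²⁺ still has 5 valence electrons.
Pulling an electron out of a noble-gas core costs far more than removing a remaining valence electron, so Ca sits at the high end of IE_3.
Valence configurations: P²⁺ [Ne]3s²3p¹, Cl²⁺ [Ne]3s²3p³.
Approximate IE_3 values (kJ/mol): Ca 4912, P 2914, Cl 3822.
Hence IE_3: P < Cl < Ca.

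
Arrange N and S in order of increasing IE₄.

S, N

IE_4 is the cost of taking one more electron from the +3 cation: N³⁺ still has 2 valence electrons; S³⁺ still has 3 valence electrons.
All are still removing valence electrons, so compare the +3 ions as you would atoms: IE_4 generally rises across a period (higher Z_eff) and falls down a group (larger shell), subject to the usual subshell exceptions.
Valence configurations: N³⁺ [He]2s², S³⁺ [Ne]3s²3p¹.
Approximate IE_4 values (kJ/mol): N 7475, S 4556.
Putting it together, IE_4: S < N.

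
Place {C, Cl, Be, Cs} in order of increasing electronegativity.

EN rises left→right (higher Z_eff, smaller atoms) and falls top→bottom (larger, more shielded atoms).
Here both period and group differ, so the two effects have to be weighed against each other.
Be > Cs: both effects reinforce here, so Be is clearly the higher of the two.
C > Be: both are in period 2; the period trend gives C the larger value.
Cl > C: period and group pull opposite ways; the across-period shift dominates (3.16 vs 2.55).
Approximate values (Pauling): Be 1.57, C 2.55, Cl 3.16, Cs 0.79.
So from lowest to highest: Cs < Be < C < Cl.

Cs < Be < C < Cl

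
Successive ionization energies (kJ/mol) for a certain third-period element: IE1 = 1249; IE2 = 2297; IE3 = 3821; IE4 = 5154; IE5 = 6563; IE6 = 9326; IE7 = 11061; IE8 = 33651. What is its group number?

Group 17

Look for the largest jump between consecutive ionization energies: IE8/IE7 ≈ 3.0, far larger than any earlier ratio.
That jump marks the point where a core electron is being removed. So the atom has 7 valence electrons.
A main-group element with 7 valence electrons is in group 17.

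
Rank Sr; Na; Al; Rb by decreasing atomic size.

Na is in period 3, group 1; Al is in period 3, group 13; Rb is in period 5, group 1; Sr is in period 5, group 2.
Moving right in a period, electrons are added to the same shell under a stronger nuclear pull, so atoms get smaller; moving down, a new shell is opened and atoms get larger.
Neither a single period nor a single group — weigh both effects.
Na > Al: both are in period 3; the period trend gives Na the larger value.
Sr > Na: period and group pull opposite ways; the down-group shift dominates (185 vs 155 pm).
Rb > Sr: both are in period 5; the period trend gives Rb the larger value.
Approximate values (pm): Na 155, Al 126, Rb 210, Sr 185.
So from largest to smallest: Rb > Sr > Na > Al.

Rb, Sr, Na, Al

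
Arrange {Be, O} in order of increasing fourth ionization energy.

Consider each +3 ion: Be³⁺ is already 1 electron into the core; O³⁺ still has 3 valence electrons.
Core electrons are held far more tightly than valence electrons, so Be tops the IE_4 order.
Tabulated IE_4 (kJ/mol): Be 21007, O 7469.
Hence IE_4: O < Be.

O, Be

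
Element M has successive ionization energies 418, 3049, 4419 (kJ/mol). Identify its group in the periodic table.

Look for the largest jump between consecutive ionization energies: IE2/IE1 ≈ 7.3, far larger than any earlier ratio.
That jump marks the point where a core electron is being removed. So the atom has 1 valence electron.
A main-group element with 1 valence electron is in group 1.

Group 1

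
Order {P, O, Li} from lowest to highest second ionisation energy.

P < O < Li

Consider each +1 ion: P⁺ still has 4 valence electrons; O⁺ still has 5 valence electrons; Li⁺ is the bare [He] core.
Core electrons are held far more tightly than valence electrons, so Li tops the IE_2 order.
Valence configurations: P⁺ [Ne]3s²3p², O⁺ [He]2s²2p³.
Approximate IE_2 values (kJ/mol): P 1907, O 3388, Li 7298.
So the second ionization energies run P < O < Li.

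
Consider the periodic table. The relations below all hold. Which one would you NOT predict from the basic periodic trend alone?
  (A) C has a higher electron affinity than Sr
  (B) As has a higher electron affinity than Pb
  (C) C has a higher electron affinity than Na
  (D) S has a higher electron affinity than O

The general trend: electron affinity increases across a period and decreases down a group.
(A) C (period 2, group 14) vs Sr (period 5, group 2): the stated order agrees with the simple trend.
(B) As (period 4, group 15) vs Pb (period 6, group 14): the stated order agrees with the simple trend.
(C) C (period 2, group 14) vs Na (period 3, group 1): the stated order agrees with the simple trend.
(D) S (period 3, group 16) vs O (period 2, group 16): the stated order contradicts the simple trend.
The exception is (D): the compact 2p subshell of O repels the added electron more than S's larger 3p does.

(D)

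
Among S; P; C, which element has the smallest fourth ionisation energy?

IE_4 is the cost of taking one more electron from the +3 cation: S³⁺ still has 3 valence electrons; P³⁺ still has 2 valence electrons; C³⁺ still has 1 valence electron.
All are still removing valence electrons, so compare the +3 ions as you would atoms: IE_4 generally rises across a period (higher Z_eff) and falls down a group (larger shell), subject to the usual subshell exceptions.
Valence configurations: S³⁺ [Ne]3s²3p¹, P³⁺ [Ne]3s², C³⁺ [He]2s¹.
S³⁺ loses a lone 3p electron whereas P³⁺ must break into a filled 3s² pair, so IE_4(P) > IE_4(S) even though S has the higher nuclear charge.
The numbers (kJ/mol): S 4556, P 4964, C 6223.
Overall IE_4 order: S < P < C.

S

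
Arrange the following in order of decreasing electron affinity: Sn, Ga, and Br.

Br, Sn, Ga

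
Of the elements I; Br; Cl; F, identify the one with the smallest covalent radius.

F

Moving right in a period, electrons are added to the same shell under a stronger nuclear pull, so atoms get smaller; moving down, a new shell is opened and atoms get larger.
All are in group 17, so atomic radius increases down the group.
The smallest covalent radius among these belongs to F.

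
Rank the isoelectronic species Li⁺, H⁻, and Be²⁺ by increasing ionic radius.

Be²⁺ < Li⁺ < H⁻

All of these have 2 electrons, so size is governed by nuclear charge alone: the more protons, the stronger the pull on the same electron cloud, and the smaller the ion.
Nuclear charges: Be²⁺ (Z=4), Li⁺ (Z=3), H⁻ (Z=1).
Smallest to largest: Be²⁺ < Li⁺ < H⁻.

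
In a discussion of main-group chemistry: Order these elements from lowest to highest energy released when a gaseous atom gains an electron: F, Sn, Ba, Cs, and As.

F is in period 2, group 17; As is in period 4, group 15; Sn is in period 5, group 14; Cs is in period 6, group 1; Ba is in period 6, group 2.
Adding an electron releases more energy for atoms nearer the top right (short of the noble gases).
Here both period and group differ, so the two effects have to be weighed against each other.
Cs > Ba: this pair runs against the simple trend — see the exception note.
As > Cs: both effects reinforce here, so As is clearly the higher of the two.
Sn > As: this pair runs against the simple trend — see the exception note.
F > Sn: both effects reinforce here, so F is clearly the higher of the two.
Note the exception: Cs has a higher electron affinity than Ba, contrary to the simple trend — adding an electron to Ba (ns²) has to open a new, higher-energy np subshell, which is unfavourable.
Note the exception: Sn has a higher electron affinity than As, contrary to the simple trend — adding an electron to As's half-filled np³ subshell costs electron-pairing energy.
Tabulated electron affinity (kJ/mol): F 328, As 78, Sn 107, Cs 46, Ba 14.
So from lowest to highest: Ba < Cs < As < Sn < F.

Ba < Cs < As < Sn < F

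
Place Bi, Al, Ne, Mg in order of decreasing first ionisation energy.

Ne is in period 2, group 18; Mg is in period 3, group 2; Al is in period 3, group 13; Bi is in period 6, group 15.
IE₁ increases left→right with effective nuclear charge and decreases top→bottom as the valence shell moves farther out.
Here both period and group differ, so the two effects have to be weighed against each other.
Bi > Al: period and group pull opposite ways; the across-period shift dominates (703 vs 578 kJ/mol).
Mg > Bi: period and group pull opposite ways; the down-group shift dominates (738 vs 703 kJ/mol).
Ne > Mg: both effects reinforce here, so Ne is clearly the higher of the two.
Note the exception: Mg has a higher first ionization energy than Al, contrary to the simple trend — Al's single 3p electron is easier to remove than one from Mg's filled 3s².
Tabulated first ionization energy (kJ/mol): Ne 2081, Mg 738, Al 578, Bi 703.
So from highest to lowest: Ne > Mg > Bi > Al.

Ne > Mg > Bi > Al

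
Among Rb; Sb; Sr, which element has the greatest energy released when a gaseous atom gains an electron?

Sb

Rb is in period 5, group 1; Sr is in period 5, group 2; Sb is in period 5, group 15.
Adding an electron releases more energy for atoms nearer the top right (short of the noble gases).
All lie in period 5; the across-period trend (electron affinity increases left to right) applies, with the exception below.
Note the exception: Rb has a higher electron affinity than Sr, contrary to the simple trend — adding an electron to Sr (ns²) has to open a new, higher-energy np subshell, which is unfavourable.
For reference (kJ/mol): Rb 47, Sr 5, Sb 103.
The greatest energy released when a gaseous atom gains an electron among these belongs to Sb.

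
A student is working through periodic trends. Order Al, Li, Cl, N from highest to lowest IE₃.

Li, N, Cl, Al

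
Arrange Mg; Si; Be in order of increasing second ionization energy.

The second ionization energy removes an electron from the +1 ion. For each element: Mg⁺ still has 1 valence electron; Si⁺ still has 3 valence electrons; Be⁺ still has 1 valence electron.
All are still removing valence electrons, so compare the +1 ions as you would atoms: IE_2 generally rises across a period (higher Z_eff) and falls down a group (larger shell), subject to the usual subshell exceptions.
Valence configurations: Mg⁺ [Ne]3s¹, Si⁺ [Ne]3s²3p¹, Be⁺ [He]2s¹.
Approximate IE_2 values (kJ/mol): Mg 1451, Si 1577, Be 1757.
Putting it together, IE_2: Mg < Si < Be.

Mg < Si < Be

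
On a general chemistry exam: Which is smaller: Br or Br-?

Forming Br- adds 1 electron to Br. More electron–electron repulsion in the same shell, with unchanged nuclear charge, lets the cloud expand.
An anion is larger than its parent atom: Br- > Br.

Br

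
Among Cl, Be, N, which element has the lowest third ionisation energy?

After 2 electrons have been removed, what remains? Cl²⁺ still has 5 valence electrons; Be²⁺ is the bare [He] core; N²⁺ still has 3 valence electrons.
Breaking into a closed-shell core is much more expensive than removing a leftover valence electron — Be has the largest IE_3 here.
Valence configurations: Cl²⁺ [Ne]3s²3p³, N²⁺ [He]2s²2p¹.
The numbers (kJ/mol): Cl 3822, Be 14849, N 4578.
Putting it together, IE_3: Cl < N < Be.

Cl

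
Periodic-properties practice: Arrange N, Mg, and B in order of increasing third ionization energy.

After 2 electrons have been removed, what remains? N²⁺ still has 3 valence electrons; Mg²⁺ is the bare [Ne] core; B²⁺ still has 1 valence electron.
Pulling an electron out of a noble-gas core costs far more than removing a remaining valence electron, so Mg sits at the high end of IE_3.
Valence configurations: N²⁺ [He]2s²2p¹, B²⁺ [He]2s¹.
Approximate IE_3 values (kJ/mol): N 4578, Mg 7733, B 3660.
So the third ionization energies run B < N < Mg.

B < N < Mg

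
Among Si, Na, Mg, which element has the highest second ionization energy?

IE_2 is the cost of taking one more electron from the +1 cation: Si⁺ still has 3 valence electrons; Na⁺ is the bare [Ne] core; Mg⁺ still has 1 valence electron.
Pulling an electron out of a noble-gas core costs far more than removing a remaining valence electron, so Na sits at the high end of IE_2.
Valence configurations: Si⁺ [Ne]3s²3p¹, Mg⁺ [Ne]3s¹.
The numbers (kJ/mol): Si 1577, Na 4562, Mg 1451.
So the second ionization energies run Mg < Si < Na.

Na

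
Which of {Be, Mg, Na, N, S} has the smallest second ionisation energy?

Consider each +1 ion: Be⁺ still has 1 valence electron; Mg⁺ still has 1 valence electron; Na⁺ is the bare [Ne] core; N⁺ still has 4 valence electrons; S⁺ still has 5 valence electrons.
Pulling an electron out of a noble-gas core costs far more than removing a remaining valence electron, so Na sits at the high end of IE_2.
Valence configurations: Be⁺ [He]2s¹, Mg⁺ [Ne]3s¹, N⁺ [He]2s²2p², S⁺ [Ne]3s²3p³.
Tabulated IE_2 (kJ/mol): Be 1757, Mg 1451, Na 4562, N 2856, S 2252.
Hence IE_2: Mg < Be < S < N < Na.

Mg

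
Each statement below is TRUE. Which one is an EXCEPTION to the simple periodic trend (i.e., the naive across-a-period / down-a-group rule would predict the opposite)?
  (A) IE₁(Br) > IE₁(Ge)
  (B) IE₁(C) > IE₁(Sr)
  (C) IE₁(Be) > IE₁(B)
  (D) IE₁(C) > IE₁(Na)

(C)

The general trend: first ionization energy increases across a period and decreases down a group.
(A) Br (period 4, group 17) vs Ge (period 4, group 14): the stated order agrees with the simple trend.
(B) C (period 2, group 14) vs Sr (period 5, group 2): the stated order agrees with the simple trend.
(C) Be (period 2, group 2) vs B (period 2, group 13): the stated order contradicts the simple trend.
(D) C (period 2, group 14) vs Na (period 3, group 1): the stated order agrees with the simple trend.
The exception is (C): removing B's lone 2p electron is easier than breaking Be's filled 2s².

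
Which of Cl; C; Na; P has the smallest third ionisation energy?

After 2 electrons have been removed, what remains? Cl²⁺ still has 5 valence electrons; C²⁺ still has 2 valence electrons; Na²⁺ is already 1 electron into the core; P²⁺ still has 3 valence electrons.
Breaking into a closed-shell core is much more expensive than removing a leftover valence electron — Na has the largest IE_3 here.
Valence configurations: Cl²⁺ [Ne]3s²3p³, C²⁺ [He]2s², P²⁺ [Ne]3s²3p¹.
Tabulated IE_3 (kJ/mol): Cl 3822, C 4620, Na 6910, P 2914.
Putting it together, IE_3: P < Cl < C < Na.

P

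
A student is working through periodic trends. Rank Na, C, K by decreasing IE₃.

Na > C > K

The third ionization energy removes an electron from the +2 ion. For each element: Na²⁺ is already 1 electron into the core; C²⁺ still has 2 valence electrons; K²⁺ is already 1 electron into the core.
Usually core removal costs more than valence removal, but here the competition is close: a tightly held n=2 valence electron can cost more to remove than an n=3 core electron, so the actual values have to decide it.
Tabulated IE_3 (kJ/mol): Na 6910, C 4620, K 4420.
Putting it together, IE_3: K < C < Na.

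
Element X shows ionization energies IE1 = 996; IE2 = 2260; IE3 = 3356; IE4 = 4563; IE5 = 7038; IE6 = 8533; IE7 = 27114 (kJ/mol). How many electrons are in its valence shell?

Look for the largest jump between consecutive ionization energies: IE7/IE6 ≈ 3.2, far larger than any earlier ratio.
That jump marks the point where a core electron is being removed. So the atom has 6 valence electrons.

6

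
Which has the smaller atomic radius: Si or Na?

Si

Moving right in a period, electrons are added to the same shell under a stronger nuclear pull, so atoms get smaller; moving down, a new shell is opened and atoms get larger.
All lie in period 3, so atomic radius increases right to left.
So Si has the smaller atomic radius (Si < Na).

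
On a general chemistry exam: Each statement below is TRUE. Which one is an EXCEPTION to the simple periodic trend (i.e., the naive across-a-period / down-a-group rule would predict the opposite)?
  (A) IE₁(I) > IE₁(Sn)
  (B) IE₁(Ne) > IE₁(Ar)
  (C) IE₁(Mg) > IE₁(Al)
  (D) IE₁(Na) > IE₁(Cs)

The general trend: first ionisation energy increases across a period and decreases down a group.
(A) I (period 5, group 17) vs Sn (period 5, group 14): the stated order agrees with the simple trend.
(B) Ne (period 2, group 18) vs Ar (period 3, group 18): the stated order agrees with the simple trend.
(C) Mg (period 3, group 2) vs Al (period 3, group 13): the stated order contradicts the simple trend.
(D) Na (period 3, group 1) vs Cs (period 6, group 1): the stated order agrees with the simple trend.
The exception is (C): Al's single 3p electron is easier to remove than one from Mg's filled 3s².

(C)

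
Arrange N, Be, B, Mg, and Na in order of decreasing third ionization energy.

Be > Mg > Na > N > B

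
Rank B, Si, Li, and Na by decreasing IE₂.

Li > Na > B > Si

After 1 electron has been removed, what remains? B⁺ still has 2 valence electrons; Si⁺ still has 3 valence electrons; Li⁺ is the bare [He] core; Na⁺ is the bare [Ne] core.
Core electrons are held far more tightly than valence electrons, so Na and Li top the IE_2 order.
Valence configurations: B⁺ [He]2s², Si⁺ [Ne]3s²3p¹.
Approximate IE_2 values (kJ/mol): B 2427, Si 1577, Li 7298, Na 4562.
So the second ionization energies run Si < B < Na < Li.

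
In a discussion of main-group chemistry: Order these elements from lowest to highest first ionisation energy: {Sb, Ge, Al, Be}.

Al, Ge, Sb, Be

Across a period the outer electron is held more tightly (higher IE₁); down a group it sits in a higher shell, more shielded, and comes off more easily.
A diagonal step moves right (one effect) and down (the opposite effect) at once.
Ge > Al: period and group pull opposite ways; the across-period shift dominates (762 vs 578 kJ/mol).
Sb > Ge: period and group pull opposite ways; the across-period shift dominates (831 vs 762 kJ/mol).
Be > Sb: period and group pull opposite ways; the down-group shift dominates (900 vs 831 kJ/mol).
Tabulated first ionization energy (kJ/mol): Be 900, Al 578, Ge 762, Sb 831.
So from lowest to highest: Al < Ge < Sb < Be.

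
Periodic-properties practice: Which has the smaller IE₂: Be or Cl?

Be

IE_2 is the cost of taking one more electron from the +1 cation: Be⁺ still has 1 valence electron; Cl⁺ still has 6 valence electrons.
All are still removing valence electrons, so compare the +1 ions as you would atoms: IE_2 generally rises across a period (higher Z_eff) and falls down a group (larger shell), subject to the usual subshell exceptions.
Valence configurations: Be⁺ [He]2s¹, Cl⁺ [Ne]3s²3p⁴.
Tabulated IE_2 (kJ/mol): Be 1757, Cl 2298.
So the second ionization energies run Be < Cl.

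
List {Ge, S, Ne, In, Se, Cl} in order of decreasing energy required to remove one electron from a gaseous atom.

Ne is in period 2, group 18; S is in period 3, group 16; Cl is in period 3, group 17; Ge is in period 4, group 14; Se is in period 4, group 16; In is in period 5, group 13.
Removing the outermost electron gets harder across a period and easier down a group.
Neither a single period nor a single group — weigh both effects.
Ge > In: both effects reinforce here, so Ge is clearly the higher of the two.
Se > Ge: Se lies to the right of Ge in period 4, so the across-period effect alone puts Se higher.
S > Se: they share group 16; the group trend gives S the larger value.
Cl > S: Cl lies to the right of S in period 3, so the across-period effect alone puts Cl higher.
Ne > Cl: both effects reinforce here, so Ne is clearly the higher of the two.
For reference (kJ/mol): Ne 2081, S 1000, Cl 1251, Ge 762, Se 941, In 558.
So from highest to lowest: Ne > Cl > S > Se > Ge > In.

Ne, Cl, S, Se, Ge, In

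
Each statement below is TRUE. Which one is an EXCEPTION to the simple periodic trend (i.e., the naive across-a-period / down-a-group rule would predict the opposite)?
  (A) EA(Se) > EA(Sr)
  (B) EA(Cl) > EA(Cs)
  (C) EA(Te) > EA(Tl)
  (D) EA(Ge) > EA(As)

The general trend: electron affinity increases across a period and decreases down a group.
(A) Se (period 4, group 16) vs Sr (period 5, group 2): the stated order agrees with the simple trend.
(B) Cl (period 3, group 17) vs Cs (period 6, group 1): the stated order agrees with the simple trend.
(C) Te (period 5, group 16) vs Tl (period 6, group 13): the stated order agrees with the simple trend.
(D) Ge (period 4, group 14) vs As (period 4, group 15): the stated order contradicts the simple trend.
The exception is (D): adding an electron to As's half-filled 4p³ is unfavourable, so Ge (4p²) has the more exothermic EA.

(D)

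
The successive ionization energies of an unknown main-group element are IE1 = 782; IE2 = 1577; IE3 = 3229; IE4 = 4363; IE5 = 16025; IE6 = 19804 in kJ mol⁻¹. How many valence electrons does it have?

4

Look for the largest jump between consecutive ionization energies: IE5/IE4 ≈ 3.7, far larger than any earlier ratio.
That jump marks the point where a core electron is being removed. So the atom has 4 valence electrons.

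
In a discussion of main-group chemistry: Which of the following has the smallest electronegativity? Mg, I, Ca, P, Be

Be is in period 2, group 2; Mg is in period 3, group 2; P is in period 3, group 15; Ca is in period 4, group 2; I is in period 5, group 17.
EN rises left→right (higher Z_eff, smaller atoms) and falls top→bottom (larger, more shielded atoms).
Neither a single period nor a single group — weigh both effects.
Mg > Ca: they share group 2; the group trend gives Mg the larger value.
Be > Mg: they share group 2; the group trend gives Be the larger value.
P > Be: the two effects oppose for this pair; the across-period effect wins (2.19 vs 1.57).
I > P: the two effects oppose for this pair; the across-period effect wins (2.66 vs 2.19).
Tabulated electronegativity (Pauling): Be 1.57, Mg 1.31, P 2.19, Ca 1.00, I 2.66.
The smallest electronegativity among these belongs to Ca.

Ca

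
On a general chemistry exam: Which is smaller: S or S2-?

S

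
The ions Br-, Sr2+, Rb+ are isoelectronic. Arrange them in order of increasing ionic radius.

All of these have 36 electrons, so size is governed by nuclear charge alone: the more protons, the stronger the pull on the same electron cloud, and the smaller the ion.
Nuclear charges: Sr2+ (Z=38), Rb+ (Z=37), Br- (Z=35).
Smallest to largest: Sr2+ < Rb+ < Br-.

Sr2+ < Rb+ < Br-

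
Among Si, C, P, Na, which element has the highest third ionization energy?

Na

After 2 electrons have been removed, what remains? Si²⁺ still has 2 valence electrons; C²⁺ still has 2 valence electrons; P²⁺ still has 3 valence electrons; Na²⁺ is already 1 electron into the core.
Pulling an electron out of a noble-gas core costs far more than removing a remaining valence electron, so Na sits at the high end of IE_3.
Valence configurations: Si²⁺ [Ne]3s², C²⁺ [He]2s², P²⁺ [Ne]3s²3p¹.
P²⁺ loses a lone 3p electron whereas Si²⁺ must break into a filled 3s² pair, so IE_3(Si) > IE_3(P) even though P has the higher nuclear charge.
The numbers (kJ/mol): Si 3232, C 4620, P 2914, Na 6910.
Hence IE_3: P < Si < C < Na.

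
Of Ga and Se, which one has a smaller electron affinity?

Ga

Electron affinity generally becomes more exothermic across a period toward the halogens and less exothermic down a group.
All lie in period 4, so electron affinity increases left to right.
So Ga has the smaller electron affinity (Ga < Se).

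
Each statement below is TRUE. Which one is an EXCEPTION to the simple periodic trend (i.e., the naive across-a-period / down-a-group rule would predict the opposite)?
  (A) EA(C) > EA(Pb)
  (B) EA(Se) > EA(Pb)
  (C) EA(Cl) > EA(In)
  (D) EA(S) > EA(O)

(D)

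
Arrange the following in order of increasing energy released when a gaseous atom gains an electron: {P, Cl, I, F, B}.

Atoms with high Z_eff and room in the valence shell (especially the halogens) have the most exothermic electron affinities.
Neither a single period nor a single group — weigh both effects.
P > B: period and group pull opposite ways; the across-period shift dominates (72 vs 27 kJ/mol).
I > P: the two effects oppose for this pair; the across-period effect wins (295 vs 72 kJ/mol).
F > I: they share group 17; the group trend gives F the larger value.
Cl > F: this pair runs against the simple trend — see the exception note.
Note the exception: Cl has a higher electron affinity than F, contrary to the simple trend — F's small 2p subshell makes the incoming electron feel strong e⁻–e⁻ repulsion, so Cl actually releases more energy on gaining an electron.
Tabulated electron affinity (kJ/mol): B 27, F 328, P 72, Cl 349, I 295.
So from lowest to highest: B < P < I < F < Cl.

B, P, I, F, Cl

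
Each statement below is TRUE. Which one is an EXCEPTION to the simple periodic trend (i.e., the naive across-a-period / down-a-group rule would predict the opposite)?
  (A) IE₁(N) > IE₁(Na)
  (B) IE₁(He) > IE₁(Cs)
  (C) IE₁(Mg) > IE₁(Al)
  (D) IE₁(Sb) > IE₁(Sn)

The general trend: first ionization energy increases across a period and decreases down a group.
(A) N (period 2, group 15) vs Na (period 3, group 1): the stated order agrees with the simple trend.
(B) He (period 1, group 18) vs Cs (period 6, group 1): the stated order agrees with the simple trend.
(C) Mg (period 3, group 2) vs Al (period 3, group 13): the stated order contradicts the simple trend.
(D) Sb (period 5, group 15) vs Sn (period 5, group 14): the stated order agrees with the simple trend.
The exception is (C): Al's single 3p electron is easier to remove than one from Mg's filled 3s².

(C)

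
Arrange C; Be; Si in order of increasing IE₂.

Si < Be < C

IE_2 is the cost of taking one more electron from the +1 cation: C⁺ still has 3 valence electrons; Be⁺ still has 1 valence electron; Si⁺ still has 3 valence electrons.
All are still removing valence electrons, so compare the +1 ions as you would atoms: IE_2 generally rises across a period (higher Z_eff) and falls down a group (larger shell), subject to the usual subshell exceptions.
Valence configurations: C⁺ [He]2s²2p¹, Be⁺ [He]2s¹, Si⁺ [Ne]3s²3p¹.
Tabulated IE_2 (kJ/mol): C 2353, Be 1757, Si 1577.
Hence IE_2: Si < Be < C.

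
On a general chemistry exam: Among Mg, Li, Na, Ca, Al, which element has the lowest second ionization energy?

Consider each +1 ion: Mg⁺ still has 1 valence electron; Li⁺ is the bare [He] core; Na⁺ is the bare [Ne] core; Ca⁺ still has 1 valence electron; Al⁺ still has 2 valence electrons.
Core electrons are held far more tightly than valence electrons, so Na and Li top the IE_2 order.
Valence configurations: Mg⁺ [Ne]3s¹, Ca⁺ [Ar]4s¹, Al⁺ [Ne]3s².
The numbers (kJ/mol): Mg 1451, Li 7298, Na 4562, Ca 1145, Al 1817.
Overall IE_2 order: Ca < Mg < Al < Na < Li.

Ca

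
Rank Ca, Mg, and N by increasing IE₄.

Ca < N < Mg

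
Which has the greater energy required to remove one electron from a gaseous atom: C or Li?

C

Li is in period 2, group 1; C is in period 2, group 14.
First ionization energy rises across a period (greater Z_eff holds electrons more tightly) and falls down a group (valence electrons are farther from the nucleus).
All lie in period 2, so first ionization energy increases left to right.
So C has the greater energy required to remove one electron from a gaseous atom (C > Li).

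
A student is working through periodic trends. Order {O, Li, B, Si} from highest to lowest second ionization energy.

After 1 electron has been removed, what remains? O⁺ still has 5 valence electrons; Li⁺ is the bare [He] core; B⁺ still has 2 valence electrons; Si⁺ still has 3 valence electrons.
Pulling an electron out of a noble-gas core costs far more than removing a remaining valence electron, so Li sits at the high end of IE_2.
Valence configurations: O⁺ [He]2s²2p³, B⁺ [He]2s², Si⁺ [Ne]3s²3p¹.
Approximate IE_2 values (kJ/mol): O 3388, Li 7298, B 2427, Si 1577.
Overall IE_2 order: Si < B < O < Li.

Li > O > B > Si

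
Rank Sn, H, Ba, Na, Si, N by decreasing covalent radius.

Ba > Na > Sn > Si > N > H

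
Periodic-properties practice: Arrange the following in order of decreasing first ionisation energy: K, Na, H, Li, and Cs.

H > Li > Na > K > Cs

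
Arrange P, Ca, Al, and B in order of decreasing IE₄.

The fourth ionization energy removes an electron from the +3 ion. For each element: P³⁺ still has 2 valence electrons; Ca³⁺ is already 1 electron into the core; Al³⁺ is the bare [Ne] core; B³⁺ is the bare [He] core.
Pulling an electron out of a noble-gas core costs far more than removing a remaining valence electron, so Ca, Al and B sit at the high end of IE_4.
The numbers (kJ/mol): P 4964, Ca 6491, Al 11577, B 25026.
Overall IE_4 order: P < Ca < Al < B.

B, Al, Ca, P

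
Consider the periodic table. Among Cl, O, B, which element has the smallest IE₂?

Cl

IE_2 is the cost of taking one more electron from the +1 cation: Cl⁺ still has 6 valence electrons; O⁺ still has 5 valence electrons; B⁺ still has 2 valence electrons.
All are still removing valence electrons, so compare the +1 ions as you would atoms: IE_2 generally rises across a period (higher Z_eff) and falls down a group (larger shell), subject to the usual subshell exceptions.
Valence configurations: Cl⁺ [Ne]3s²3p⁴, O⁺ [He]2s²2p³, B⁺ [He]2s².
Approximate IE_2 values (kJ/mol): Cl 2298, O 3388, B 2427.
Putting it together, IE_2: Cl < B < O.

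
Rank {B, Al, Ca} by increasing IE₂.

Consider each +1 ion: B⁺ still has 2 valence electrons; Al⁺ still has 2 valence electrons; Ca⁺ still has 1 valence electron.
All are still removing valence electrons, so compare the +1 ions as you would atoms: IE_2 generally rises across a period (higher Z_eff) and falls down a group (larger shell), subject to the usual subshell exceptions.
Valence configurations: B⁺ [He]2s², Al⁺ [Ne]3s², Ca⁺ [Ar]4s¹.
Approximate IE_2 values (kJ/mol): B 2427, Al 1817, Ca 1145.
So the second ionization energies run Ca < Al < B.

Ca < Al < B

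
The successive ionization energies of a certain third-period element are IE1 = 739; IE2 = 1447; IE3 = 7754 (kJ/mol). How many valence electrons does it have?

2

Look for the largest jump between consecutive ionization energies: IE3/IE2 ≈ 5.4, far larger than any earlier ratio.
That jump marks the point where a core electron is being removed. So the atom has 2 valence electrons.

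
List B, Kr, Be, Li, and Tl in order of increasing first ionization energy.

Li is in period 2, group 1; Be is in period 2, group 2; B is in period 2, group 13; Kr is in period 4, group 18; Tl is in period 6, group 13.
IE₁ increases left→right with effective nuclear charge and decreases top→bottom as the valence shell moves farther out.
Here both period and group differ, so the two effects have to be weighed against each other.
Tl > Li: the two effects oppose for this pair; the across-period effect wins (589 vs 520 kJ/mol).
B > Tl: B sits above Tl in group 13, so the down-group effect alone puts B higher.
Be > B: this pair runs against the simple trend — see the exception note.
Kr > Be: the two effects oppose for this pair; the across-period effect wins (1351 vs 900 kJ/mol).
Note the exception: Be has a higher first ionization energy than B, contrary to the simple trend — removing B's lone 2p electron is easier than breaking Be's filled 2s².
Tabulated first ionization energy (kJ/mol): Li 520, Be 900, B 801, Kr 1351, Tl 589.
So from lowest to highest: Li < Tl < B < Be < Kr.

Li < Tl < B < Be < Kr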